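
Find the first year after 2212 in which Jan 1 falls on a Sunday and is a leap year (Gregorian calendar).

2232

Jan 1 advances by 2 weekdays after a leap year and by 1 after a common year.
2212: Jan 1 is Wednesday (leap).
2213: Friday
2214: Saturday
2215: Sunday
2216: Monday (leap)
2217: Wednesday
2218: Thursday
2219: Friday
2220: Saturday (leap)
2221: Monday
2222: Tuesday
2223: Wednesday
2224: Thursday (leap)
2225: Saturday
2226: Sunday
2227: Monday
2228: Tuesday (leap)
2229: Thursday
2230: Friday
2231: Saturday
2232: Sunday (leap)
2232 begins on a Sunday and is a leap year.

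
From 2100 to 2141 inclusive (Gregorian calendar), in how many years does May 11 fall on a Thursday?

Track May 11's weekday year by year (advancing +1, or +2 across a Feb 29):
  2100: Tue  2101: Wed (+1)  2102: Thu (+1) ✓  2103: Fri (+1)  2104: Sun (+2)
  2105: Mon (+1)  2106: Tue (+1)  2107: Wed (+1)  2108: Fri (+2)  2109: Sat (+1)
  2110: Sun (+1)  2111: Mon (+1)  2112: Wed (+2)  2113: Thu (+1) ✓  … (14 more years) …
  2128: Tue (+2)  2129: Wed (+1)  2130: Thu (+1) ✓  2131: Fri (+1)  2132: Sun (+2)
  2133: Mon (+1)  2134: Tue (+1)  2135: Wed (+1)  2136: Fri (+2)  2137: Sat (+1)
  2138: Sun (+1)  2139: Mon (+1)  2140: Wed (+2)  2141: Thu (+1) ✓
Thursday years: 2102, 2113, 2119, 2124, 2130, 2141 — 6 in total.

6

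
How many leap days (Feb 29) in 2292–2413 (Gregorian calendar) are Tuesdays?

Leap years in 2292–2413: 30 of them.
Feb 29 weekday advances by 5 (mod 7) from one leap year to the next four years later (or differs when a century non-leap intervenes).
Leap-day weekdays: 2292:Mon 2296:Sat 2304:Mon 2308:Sat 2312:Thu 2316:Tue✓ 2320:Sun 2324:Fri 2328:Wed 2332:Mon 2336:Sat 2340:Thu 2344:Tue✓ …(4 more)… 2364:Sat 2368:Thu 2372:Tue✓ 2376:Sun 2380:Fri 2384:Wed 2388:Mon 2392:Sat 2396:Thu 2400:Tue✓ 2404:Sun 2408:Fri 2412:Wed
Tuesday: 2316, 2344, 2372, 2400 → 4.

4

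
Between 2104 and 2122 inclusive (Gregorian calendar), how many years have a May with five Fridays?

10

May has 31 days; it has five Fridays when Friday falls among the first (month-length − 28) days — i.e. when May 1 is one of Friday/Thursday/Wednesday.
May 1 by year: 2104:Thu✓ 2105:Fri✓ 2106:Sat 2107:Sun 2108:Tue 2109:Wed✓ 2110:Thu✓ 2111:Fri✓ 2112:Sun 2113:Mon 2114:Tue 2115:Wed✓ 2116:Fri✓ 2117:Sat 2118:Sun 2119:Mon 2120:Wed✓ 2121:Thu✓ 2122:Fri✓
Years with five Fridays: 2104, 2105, 2109, 2110, 2111, 2115, 2116, 2120, 2121, 2122 → 10.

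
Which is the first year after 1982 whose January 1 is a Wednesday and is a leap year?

Jan 1 advances by 2 weekdays after a leap year and by 1 after a common year.
1982: Jan 1 is Friday.
1983: Saturday
1984: Sunday (leap)
1985: Tuesday
1986: Wednesday
1987: Thursday
1988: Friday (leap)
1989: Sunday
1990: Monday
1991: Tuesday
1992: Wednesday (leap)
1992 begins on a Wednesday and is a leap year.

1992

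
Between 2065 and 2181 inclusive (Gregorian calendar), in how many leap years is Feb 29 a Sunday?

Leap years in 2065–2181: 28 of them.
Feb 29 weekday advances by 5 (mod 7) from one leap year to the next four years later (or differs when a century non-leap intervenes).
Leap-day weekdays: 2068:Wed 2072:Mon 2076:Sat 2080:Thu 2084:Tue 2088:Sun✓ 2092:Fri 2096:Wed 2104:Fri 2108:Wed 2112:Mon 2116:Sat 2120:Thu 2124:Tue 2128:Sun✓ 2132:Fri 2136:Wed 2140:Mon 2144:Sat 2148:Thu 2152:Tue 2156:Sun✓ 2160:Fri 2164:Wed 2168:Mon 2172:Sat 2176:Thu 2180:Tue
Sunday: 2088, 2128, 2156 → 3.

3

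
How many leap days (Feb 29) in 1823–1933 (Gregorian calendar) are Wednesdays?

4

Leap years in 1823–1933: 27 of them.
Feb 29 weekday advances by 5 (mod 7) from one leap year to the next four years later (or differs when a century non-leap intervenes).
Leap-day weekdays: 1824:Sun 1828:Fri 1832:Wed✓ 1836:Mon 1840:Sat 1844:Thu 1848:Tue 1852:Sun 1856:Fri 1860:Wed✓ 1864:Mon 1868:Sat 1872:Thu 1876:Tue 1880:Sun 1884:Fri 1888:Wed✓ 1892:Mon 1896:Sat 1904:Mon 1908:Sat 1912:Thu 1916:Tue 1920:Sun 1924:Fri 1928:Wed✓ 1932:Mon
Wednesday: 1832, 1860, 1888, 1928 → 4.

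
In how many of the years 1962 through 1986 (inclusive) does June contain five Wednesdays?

June has 30 days; it has five Wednesdays when Wednesday falls among the first (month-length − 28) days — i.e. when June 1 is one of Wednesday/Tuesday.
June 1 by year: 1962:Fri 1963:Sat 1964:Mon 1965:Tue✓ 1966:Wed✓ 1967:Thu 1968:Sat 1969:Sun 1970:Mon 1971:Tue✓ 1972:Thu 1973:Fri 1974:Sat 1975:Sun 1976:Tue✓ 1977:Wed✓ 1978:Thu 1979:Fri 1980:Sun 1981:Mon 1982:Tue✓ 1983:Wed✓ 1984:Fri 1985:Sat 1986:Sun
Years with five Wednesdays: 1965, 1966, 1971, 1976, 1977, 1982, 1983 → 7.

7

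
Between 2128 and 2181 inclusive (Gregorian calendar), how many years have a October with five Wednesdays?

22

October has 31 days; it has five Wednesdays when Wednesday falls among the first (month-length − 28) days — i.e. when October 1 is one of Wednesday/Tuesday/Monday.
October 1 by year: 2128:Fri 2129:Sat 2130:Sun 2131:Mon✓ 2132:Wed✓ 2133:Thu 2134:Fri 2135:Sat 2136:Mon✓ 2137:Tue✓ 2138:Wed✓ 2139:Thu 2140:Sat 2141:Sun 2142:Mon✓ …(24 more)… 2167:Thu 2168:Sat 2169:Sun 2170:Mon✓ 2171:Tue✓ 2172:Thu 2173:Fri 2174:Sat 2175:Sun 2176:Tue✓ 2177:Wed✓ 2178:Thu 2179:Fri 2180:Sun 2181:Mon✓
Years with five Wednesdays: 2131, 2132, 2136, 2137, 2138, 2142, 2143, 2148, 2149, 2153, 2154, 2155, 2159, 2160, 2164, 2165, 2166, 2170, 2171, 2176, 2177, 2181 → 22.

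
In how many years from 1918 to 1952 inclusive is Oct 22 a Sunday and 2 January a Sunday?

1

Check each year's weekday for Oct 22 and 2 January:
  1918: Tue/Wed  1919: Wed/Thu  1920: Fri/Fri  1921: Sat/Sun  1922: Sun/Mon  1923: Mon/Tue  1924: Wed/Wed  1925: Thu/Fri  1926: Fri/Sat  1927: Sat/Sun  1928: Mon/Mon  1929: Tue/Wed  1930: Wed/Thu  1931: Thu/Fri  …(7 more)…  1939: Sun/Mon  1940: Tue/Tue  1941: Wed/Thu  1942: Thu/Fri  1943: Fri/Sat  1944: Sun/Sun ✓  1945: Mon/Tue  1946: Tue/Wed  1947: Wed/Thu  1948: Fri/Fri  1949: Sat/Sun  1950: Sun/Mon  1951: Mon/Tue  1952: Wed/Wed
Both conditions hold in: 1944 — 1.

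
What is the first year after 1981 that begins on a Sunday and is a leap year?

1984

Jan 1 advances by 2 weekdays after a leap year and by 1 after a common year.
1981: Jan 1 is Thursday.
1982: Friday
1983: Saturday
1984: Sunday (leap)
1984 begins on a Sunday and is a leap year.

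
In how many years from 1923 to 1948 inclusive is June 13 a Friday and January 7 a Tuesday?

Check each year's weekday for June 13 and January 7:
  1923: Wed/Sun  1924: Fri/Mon  1925: Sat/Wed  1926: Sun/Thu  1927: Mon/Fri  1928: Wed/Sat  1929: Thu/Mon  1930: Fri/Tue ✓  1931: Sat/Wed  1932: Mon/Thu  1933: Tue/Sat  1934: Wed/Sun  1935: Thu/Mon  1936: Sat/Tue  1937: Sun/Thu  1938: Mon/Fri  1939: Tue/Sat  1940: Thu/Sun  1941: Fri/Tue ✓  1942: Sat/Wed  1943: Sun/Thu  1944: Tue/Fri  1945: Wed/Sun  1946: Thu/Mon  1947: Fri/Tue ✓  1948: Sun/Wed
Both conditions hold in: 1930, 1941, 1947 — 3.

3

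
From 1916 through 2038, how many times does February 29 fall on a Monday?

4

Leap years in 1916–2038: 31 of them.
Feb 29 weekday advances by 5 (mod 7) from one leap year to the next four years later (or differs when a century non-leap intervenes).
Leap-day weekdays: 1916:Tue 1920:Sun 1924:Fri 1928:Wed 1932:Mon✓ 1936:Sat 1940:Thu 1944:Tue 1948:Sun 1952:Fri 1956:Wed 1960:Mon✓ 1964:Sat …(5 more)… 1988:Mon✓ 1992:Sat 1996:Thu 2000:Tue 2004:Sun 2008:Fri 2012:Wed 2016:Mon✓ 2020:Sat 2024:Thu 2028:Tue 2032:Sun 2036:Fri
Monday: 1932, 1960, 1988, 2016 → 4.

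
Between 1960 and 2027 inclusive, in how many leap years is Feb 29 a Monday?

3

Leap years in 1960–2027: 17 of them.
Feb 29 weekday advances by 5 (mod 7) from one leap year to the next four years later (or differs when a century non-leap intervenes).
Leap-day weekdays: 1960:Mon✓ 1964:Sat 1968:Thu 1972:Tue 1976:Sun 1980:Fri 1984:Wed 1988:Mon✓ 1992:Sat 1996:Thu 2000:Tue 2004:Sun 2008:Fri 2012:Wed 2016:Mon✓ 2020:Sat 2024:Thu
Monday: 1960, 1988, 2016 → 3.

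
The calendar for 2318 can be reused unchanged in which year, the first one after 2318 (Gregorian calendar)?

2329

Two years share a calendar iff Jan 1 falls on the same weekday and both are leap or both are common. 2318: Jan 1 is Tuesday, common year.
2319: Jan 1 Wednesday, common
2320: Jan 1 Thursday, leap
2321: Jan 1 Saturday, common
2322: Jan 1 Sunday, common
2323: Jan 1 Monday, common
2324: Jan 1 Tuesday, leap
2325: Jan 1 Thursday, common
2326: Jan 1 Friday, common
2327: Jan 1 Saturday, common
2328: Jan 1 Sunday, leap
2329: Jan 1 Tuesday, common
2329 matches on both conditions.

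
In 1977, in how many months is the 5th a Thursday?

Check the 5th of each month of 1977: Jan 5: Wed, Feb 5: Sat, Mar 5: Sat, Apr 5: Tue, May 5: Thu, Jun 5: Sun, Jul 5: Tue, Aug 5: Fri, Sep 5: Mon, Oct 5: Wed, Nov 5: Sat, Dec 5: Mon.
Thursday occurs in May — 1 month.

1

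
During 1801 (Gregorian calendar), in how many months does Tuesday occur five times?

4

A month of length L has five Tuesdays iff its first Tuesday is on day ≤ L−28 (so day 1–3 in a 31-day month, 1–2 in a 30-day month, day 1 in a leap February).
Checking each month of 1801: Jan starts Thu (31d); Feb starts Sun (28d); Mar starts Sun (31d) ✓; Apr starts Wed (30d); May starts Fri (31d); Jun starts Mon (30d) ✓; Jul starts Wed (31d); Aug starts Sat (31d); Sep starts Tue (30d) ✓; Oct starts Thu (31d); Nov starts Sun (30d); Dec starts Tue (31d) ✓.
Five-Tuesday months: March, June, September, December → 4.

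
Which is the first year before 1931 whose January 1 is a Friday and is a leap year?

1904

Jan 1 advances by 2 weekdays after a leap year and by 1 after a common year.
1931: Jan 1 is Thursday.
1930: Wednesday
1929: Tuesday
1928: Sunday (leap)
1927: Saturday
1926: Friday
1925: Thursday
1924: Tuesday (leap)
1923: Monday
1922: Sunday
1921: Saturday
1920: Thursday (leap)
1919: Wednesday
1918: Tuesday
1917: Monday
1916: Saturday (leap)
1915: Friday
1914: Thursday
1913: Wednesday
1912: Monday (leap)
1911: Sunday
1910: Saturday
1909: Friday
1908: Wednesday (leap)
1907: Tuesday
1906: Monday
1905: Sunday
1904: Friday (leap)
1904 begins on a Friday and is a leap year.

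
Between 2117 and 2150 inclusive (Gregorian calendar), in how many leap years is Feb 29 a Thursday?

2

Leap years in 2117–2150: 8 of them.
Feb 29 weekday advances by 5 (mod 7) from one leap year to the next four years later (or differs when a century non-leap intervenes).
Leap-day weekdays: 2120:Thu✓ 2124:Tue 2128:Sun 2132:Fri 2136:Wed 2140:Mon 2144:Sat 2148:Thu✓
Thursday: 2120, 2148 → 2.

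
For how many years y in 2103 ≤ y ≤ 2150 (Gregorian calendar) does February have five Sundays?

1

February has 28 days (29 in leap years); it has five Sundays when Sunday falls among the first (month-length − 28) days — i.e. when February 1 is Sunday in a leap year (never in a common year).
February 1 by year: 2103:Thu 2104:Fri 2105:Sun 2106:Mon 2107:Tue 2108:Wed 2109:Fri 2110:Sat 2111:Sun 2112:Mon 2113:Wed 2114:Thu 2115:Fri 2116:Sat 2117:Mon …(18 more)… 2136:Wed 2137:Fri 2138:Sat 2139:Sun 2140:Mon 2141:Wed 2142:Thu 2143:Fri 2144:Sat 2145:Mon 2146:Tue 2147:Wed 2148:Thu 2149:Sat 2150:Sun
Years with five Sundays: 2128 → 1.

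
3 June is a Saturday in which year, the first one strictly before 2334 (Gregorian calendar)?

2333

From one year to the next, a fixed date's weekday advances by 1, or by 2 when a Feb 29 lies between the two dates.
2334: June 3 is Sunday.
2333: Saturday (−1)
3 June falls on a Saturday in 2333.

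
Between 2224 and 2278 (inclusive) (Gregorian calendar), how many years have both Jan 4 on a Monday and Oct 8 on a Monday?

Check each year's weekday for Jan 4 and Oct 8:
  2224: Sun/Fri  2225: Tue/Sat  2226: Wed/Sun  2227: Thu/Mon  2228: Fri/Wed  2229: Sun/Thu  2230: Mon/Fri  2231: Tue/Sat  2232: Wed/Mon  2233: Fri/Tue  2234: Sat/Wed  2235: Sun/Thu  2236: Mon/Sat  2237: Wed/Sun  …(27 more)…  2265: Wed/Sun  2266: Thu/Mon  2267: Fri/Tue  2268: Sat/Thu  2269: Mon/Fri  2270: Tue/Sat  2271: Wed/Sun  2272: Thu/Tue  2273: Sat/Wed  2274: Sun/Thu  2275: Mon/Fri  2276: Tue/Sun  2277: Thu/Mon  2278: Fri/Tue
Both conditions hold in: no year — 0.

0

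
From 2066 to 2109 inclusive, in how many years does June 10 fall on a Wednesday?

Track June 10's weekday year by year (advancing +1, or +2 across a Feb 29):
  2066: Thu  2067: Fri (+1)  2068: Sun (+2)  2069: Mon (+1)  2070: Tue (+1)
  2071: Wed (+1) ✓  2072: Fri (+2)  2073: Sat (+1)  2074: Sun (+1)  2075: Mon (+1)
  2076: Wed (+2) ✓  2077: Thu (+1)  2078: Fri (+1)  2079: Sat (+1)  … (16 more years) …
  2096: Sun (+2)  2097: Mon (+1)  2098: Tue (+1)  2099: Wed (+1) ✓  2100: Thu (+1)
  2101: Fri (+1)  2102: Sat (+1)  2103: Sun (+1)  2104: Tue (+2)  2105: Wed (+1) ✓
  2106: Thu (+1)  2107: Fri (+1)  2108: Sun (+2)  2109: Mon (+1)
Wednesday years: 2071, 2076, 2082, 2093, 2099, 2105 — 6 in total.

6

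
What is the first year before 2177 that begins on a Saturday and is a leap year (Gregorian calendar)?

Jan 1 advances by 2 weekdays after a leap year and by 1 after a common year.
2177: Jan 1 is Wednesday.
2176: Monday (leap)
2175: Sunday
2174: Saturday
2173: Friday
2172: Wednesday (leap)
2171: Tuesday
2170: Monday
2169: Sunday
2168: Friday (leap)
2167: Thursday
2166: Wednesday
2165: Tuesday
2164: Sunday (leap)
2163: Saturday
2162: Friday
2161: Thursday
2160: Tuesday (leap)
2159: Monday
2158: Sunday
2157: Saturday
2156: Thursday (leap)
2155: Wednesday
2154: Tuesday
2153: Monday
2152: Saturday (leap)
2152 begins on a Saturday and is a leap year.

2152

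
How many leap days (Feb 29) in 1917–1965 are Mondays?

2

Leap years in 1917–1965: 12 of them.
Feb 29 weekday advances by 5 (mod 7) from one leap year to the next four years later (or differs when a century non-leap intervenes).
Leap-day weekdays: 1920:Sun 1924:Fri 1928:Wed 1932:Mon✓ 1936:Sat 1940:Thu 1944:Tue 1948:Sun 1952:Fri 1956:Wed 1960:Mon✓ 1964:Sat
Monday: 1932, 1960 → 2.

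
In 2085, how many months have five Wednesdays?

A month of length L has five Wednesdays iff its first Wednesday is on day ≤ L−28 (so day 1–3 in a 31-day month, 1–2 in a 30-day month, day 1 in a leap February).
Checking each month of 2085: Jan starts Mon (31d) ✓; Feb starts Thu (28d); Mar starts Thu (31d); Apr starts Sun (30d); May starts Tue (31d) ✓; Jun starts Fri (30d); Jul starts Sun (31d); Aug starts Wed (31d) ✓; Sep starts Sat (30d); Oct starts Mon (31d) ✓; Nov starts Thu (30d); Dec starts Sat (31d).
Five-Wednesday months: January, May, August, October → 4.

4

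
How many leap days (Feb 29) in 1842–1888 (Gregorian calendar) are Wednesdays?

Leap years in 1842–1888: 12 of them.
Feb 29 weekday advances by 5 (mod 7) from one leap year to the next four years later (or differs when a century non-leap intervenes).
Leap-day weekdays: 1844:Thu 1848:Tue 1852:Sun 1856:Fri 1860:Wed✓ 1864:Mon 1868:Sat 1872:Thu 1876:Tue 1880:Sun 1884:Fri 1888:Wed✓
Wednesday: 1860, 1888 → 2.

2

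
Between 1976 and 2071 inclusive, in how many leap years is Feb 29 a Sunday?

4

Leap years in 1976–2071: 24 of them.
Feb 29 weekday advances by 5 (mod 7) from one leap year to the next four years later (or differs when a century non-leap intervenes).
Leap-day weekdays: 1976:Sun✓ 1980:Fri 1984:Wed 1988:Mon 1992:Sat 1996:Thu 2000:Tue 2004:Sun✓ 2008:Fri 2012:Wed 2016:Mon 2020:Sat 2024:Thu 2028:Tue 2032:Sun✓ 2036:Fri 2040:Wed 2044:Mon 2048:Sat 2052:Thu 2056:Tue 2060:Sun✓ 2064:Fri 2068:Wed
Sunday: 1976, 2004, 2032, 2060 → 4.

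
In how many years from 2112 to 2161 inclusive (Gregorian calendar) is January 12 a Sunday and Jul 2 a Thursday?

2

Check each year's weekday for January 12 and Jul 2:
  2112: Tue/Sat  2113: Thu/Sun  2114: Fri/Mon  2115: Sat/Tue  2116: Sun/Thu ✓  2117: Tue/Fri  2118: Wed/Sat  2119: Thu/Sun  2120: Fri/Tue  2121: Sun/Wed  2122: Mon/Thu  2123: Tue/Fri  2124: Wed/Sun  2125: Fri/Mon  …(22 more)…  2148: Fri/Tue  2149: Sun/Wed  2150: Mon/Thu  2151: Tue/Fri  2152: Wed/Sun  2153: Fri/Mon  2154: Sat/Tue  2155: Sun/Wed  2156: Mon/Fri  2157: Wed/Sat  2158: Thu/Sun  2159: Fri/Mon  2160: Sat/Wed  2161: Mon/Thu
Both conditions hold in: 2116, 2144 — 2.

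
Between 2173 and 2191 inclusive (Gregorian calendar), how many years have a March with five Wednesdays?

March has 31 days; it has five Wednesdays when Wednesday falls among the first (month-length − 28) days — i.e. when March 1 is one of Wednesday/Tuesday/Monday.
March 1 by year: 2173:Mon✓ 2174:Tue✓ 2175:Wed✓ 2176:Fri 2177:Sat 2178:Sun 2179:Mon✓ 2180:Wed✓ 2181:Thu 2182:Fri 2183:Sat 2184:Mon✓ 2185:Tue✓ 2186:Wed✓ 2187:Thu 2188:Sat 2189:Sun 2190:Mon✓ 2191:Tue✓
Years with five Wednesdays: 2173, 2174, 2175, 2179, 2180, 2184, 2185, 2186, 2190, 2191 → 10.

10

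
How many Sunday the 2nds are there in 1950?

2

Check the 2nd of each month of 1950: Jan 2: Mon, Feb 2: Thu, Mar 2: Thu, Apr 2: Sun, May 2: Tue, Jun 2: Fri, Jul 2: Sun, Aug 2: Wed, Sep 2: Sat, Oct 2: Mon, Nov 2: Thu, Dec 2: Sat.
Sunday occurs in April, July — 2 months.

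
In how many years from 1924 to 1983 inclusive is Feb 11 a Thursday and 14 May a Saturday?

Check each year's weekday for Feb 11 and 14 May:
  1924: Mon/Wed  1925: Wed/Thu  1926: Thu/Fri  1927: Fri/Sat  1928: Sat/Mon  1929: Mon/Tue  1930: Tue/Wed  1931: Wed/Thu  1932: Thu/Sat ✓  1933: Sat/Sun  1934: Sun/Mon  1935: Mon/Tue  1936: Tue/Thu  1937: Thu/Fri  …(32 more)…  1970: Wed/Thu  1971: Thu/Fri  1972: Fri/Sun  1973: Sun/Mon  1974: Mon/Tue  1975: Tue/Wed  1976: Wed/Fri  1977: Fri/Sat  1978: Sat/Sun  1979: Sun/Mon  1980: Mon/Wed  1981: Wed/Thu  1982: Thu/Fri  1983: Fri/Sat
Both conditions hold in: 1932, 1960 — 2.

2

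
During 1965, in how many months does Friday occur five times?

5

A month of length L has five Fridays iff its first Friday is on day ≤ L−28 (so day 1–3 in a 31-day month, 1–2 in a 30-day month, day 1 in a leap February).
Checking each month of 1965: Jan starts Fri (31d) ✓; Feb starts Mon (28d); Mar starts Mon (31d); Apr starts Thu (30d) ✓; May starts Sat (31d); Jun starts Tue (30d); Jul starts Thu (31d) ✓; Aug starts Sun (31d); Sep starts Wed (30d); Oct starts Fri (31d) ✓; Nov starts Mon (30d); Dec starts Wed (31d) ✓.
Five-Friday months: January, April, July, October, December → 5.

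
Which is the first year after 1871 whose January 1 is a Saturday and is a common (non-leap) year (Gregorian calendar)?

1881

Jan 1 advances by 2 weekdays after a leap year and by 1 after a common year.
1871: Jan 1 is Sunday.
1872: Monday (leap)
1873: Wednesday
1874: Thursday
1875: Friday
1876: Saturday (leap)
1877: Monday
1878: Tuesday
1879: Wednesday
1880: Thursday (leap)
1881: Saturday
1881 begins on a Saturday and is a common year.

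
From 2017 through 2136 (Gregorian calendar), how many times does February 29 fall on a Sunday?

Leap years in 2017–2136: 29 of them.
Feb 29 weekday advances by 5 (mod 7) from one leap year to the next four years later (or differs when a century non-leap intervenes).
Leap-day weekdays: 2020:Sat 2024:Thu 2028:Tue 2032:Sun✓ 2036:Fri 2040:Wed 2044:Mon 2048:Sat 2052:Thu 2056:Tue 2060:Sun✓ 2064:Fri 2068:Wed …(3 more)… 2084:Tue 2088:Sun✓ 2092:Fri 2096:Wed 2104:Fri 2108:Wed 2112:Mon 2116:Sat 2120:Thu 2124:Tue 2128:Sun✓ 2132:Fri 2136:Wed
Sunday: 2032, 2060, 2088, 2128 → 4.

4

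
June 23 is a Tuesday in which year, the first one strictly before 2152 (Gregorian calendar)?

From one year to the next, a fixed date's weekday advances by 1, or by 2 when a Feb 29 lies between the two dates.
2152: June 23 is Friday.
2151: Wednesday (−2)
2150: Tuesday (−1)
June 23 falls on a Tuesday in 2150.

2150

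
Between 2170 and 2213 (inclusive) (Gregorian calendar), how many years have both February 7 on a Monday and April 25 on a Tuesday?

Check each year's weekday for February 7 and April 25:
  2170: Wed/Wed  2171: Thu/Thu  2172: Fri/Sat  2173: Sun/Sun  2174: Mon/Mon  2175: Tue/Tue  2176: Wed/Thu  2177: Fri/Fri  2178: Sat/Sat  2179: Sun/Sun  2180: Mon/Tue ✓  2181: Wed/Wed  2182: Thu/Thu  2183: Fri/Fri  …(16 more)…  2200: Fri/Fri  2201: Sat/Sat  2202: Sun/Sun  2203: Mon/Mon  2204: Tue/Wed  2205: Thu/Thu  2206: Fri/Fri  2207: Sat/Sat  2208: Sun/Mon  2209: Tue/Tue  2210: Wed/Wed  2211: Thu/Thu  2212: Fri/Sat  2213: Sun/Sun
Both conditions hold in: 2180 — 1.

1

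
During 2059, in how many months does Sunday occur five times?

A month of length L has five Sundays iff its first Sunday is on day ≤ L−28 (so day 1–3 in a 31-day month, 1–2 in a 30-day month, day 1 in a leap February).
Checking each month of 2059: Jan starts Wed (31d); Feb starts Sat (28d); Mar starts Sat (31d) ✓; Apr starts Tue (30d); May starts Thu (31d); Jun starts Sun (30d) ✓; Jul starts Tue (31d); Aug starts Fri (31d) ✓; Sep starts Mon (30d); Oct starts Wed (31d); Nov starts Sat (30d) ✓; Dec starts Mon (31d).
Five-Sunday months: March, June, August, November → 4.

4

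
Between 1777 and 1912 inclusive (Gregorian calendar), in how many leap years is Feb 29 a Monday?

6

Leap years in 1777–1912: 32 of them.
Feb 29 weekday advances by 5 (mod 7) from one leap year to the next four years later (or differs when a century non-leap intervenes).
Leap-day weekdays: 1780:Tue 1784:Sun 1788:Fri 1792:Wed 1796:Mon✓ 1804:Wed 1808:Mon✓ 1812:Sat 1816:Thu 1820:Tue 1824:Sun 1828:Fri 1832:Wed …(6 more)… 1860:Wed 1864:Mon✓ 1868:Sat 1872:Thu 1876:Tue 1880:Sun 1884:Fri 1888:Wed 1892:Mon✓ 1896:Sat 1904:Mon✓ 1908:Sat 1912:Thu
Monday: 1796, 1808, 1836, 1864, 1892, 1904 → 6.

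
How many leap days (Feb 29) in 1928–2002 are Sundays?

Leap years in 1928–2002: 19 of them.
Feb 29 weekday advances by 5 (mod 7) from one leap year to the next four years later (or differs when a century non-leap intervenes).
Leap-day weekdays: 1928:Wed 1932:Mon 1936:Sat 1940:Thu 1944:Tue 1948:Sun✓ 1952:Fri 1956:Wed 1960:Mon 1964:Sat 1968:Thu 1972:Tue 1976:Sun✓ 1980:Fri 1984:Wed 1988:Mon 1992:Sat 1996:Thu 2000:Tue
Sunday: 1948, 1976 → 2.

2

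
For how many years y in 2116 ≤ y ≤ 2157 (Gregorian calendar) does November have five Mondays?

13

November has 30 days; it has five Mondays when Monday falls among the first (month-length − 28) days — i.e. when November 1 is one of Monday/Sunday.
November 1 by year: 2116:Sun✓ 2117:Mon✓ 2118:Tue 2119:Wed 2120:Fri 2121:Sat 2122:Sun✓ 2123:Mon✓ 2124:Wed 2125:Thu 2126:Fri 2127:Sat 2128:Mon✓ 2129:Tue 2130:Wed …(12 more)… 2143:Fri 2144:Sun✓ 2145:Mon✓ 2146:Tue 2147:Wed 2148:Fri 2149:Sat 2150:Sun✓ 2151:Mon✓ 2152:Wed 2153:Thu 2154:Fri 2155:Sat 2156:Mon✓ 2157:Tue
Years with five Mondays: 2116, 2117, 2122, 2123, 2128, 2133, 2134, 2139, 2144, 2145, 2150, 2151, 2156 → 13.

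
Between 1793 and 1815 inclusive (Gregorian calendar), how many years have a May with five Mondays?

9

May has 31 days; it has five Mondays when Monday falls among the first (month-length − 28) days — i.e. when May 1 is one of Monday/Sunday/Saturday.
May 1 by year: 1793:Wed 1794:Thu 1795:Fri 1796:Sun✓ 1797:Mon✓ 1798:Tue 1799:Wed 1800:Thu 1801:Fri 1802:Sat✓ 1803:Sun✓ 1804:Tue 1805:Wed 1806:Thu 1807:Fri 1808:Sun✓ 1809:Mon✓ 1810:Tue 1811:Wed 1812:Fri 1813:Sat✓ 1814:Sun✓ 1815:Mon✓
Years with five Mondays: 1796, 1797, 1802, 1803, 1808, 1809, 1813, 1814, 1815 → 9.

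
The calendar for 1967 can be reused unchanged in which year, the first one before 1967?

Two years share a calendar iff Jan 1 falls on the same weekday and both are leap or both are common. 1967: Jan 1 is Sunday, common year.
1966: Jan 1 Saturday, common
1965: Jan 1 Friday, common
1964: Jan 1 Wednesday, leap
1963: Jan 1 Tuesday, common
1962: Jan 1 Monday, common
1961: Jan 1 Sunday, common
1961 matches on both conditions.

1961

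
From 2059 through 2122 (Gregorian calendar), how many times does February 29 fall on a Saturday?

2

Leap years in 2059–2122: 15 of them.
Feb 29 weekday advances by 5 (mod 7) from one leap year to the next four years later (or differs when a century non-leap intervenes).
Leap-day weekdays: 2060:Sun 2064:Fri 2068:Wed 2072:Mon 2076:Sat✓ 2080:Thu 2084:Tue 2088:Sun 2092:Fri 2096:Wed 2104:Fri 2108:Wed 2112:Mon 2116:Sat✓ 2120:Thu
Saturday: 2076, 2116 → 2.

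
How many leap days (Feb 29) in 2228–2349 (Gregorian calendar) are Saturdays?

5

Leap years in 2228–2349: 30 of them.
Feb 29 weekday advances by 5 (mod 7) from one leap year to the next four years later (or differs when a century non-leap intervenes).
Leap-day weekdays: 2228:Fri 2232:Wed 2236:Mon 2240:Sat✓ 2244:Thu 2248:Tue 2252:Sun 2256:Fri 2260:Wed 2264:Mon 2268:Sat✓ 2272:Thu 2276:Tue …(4 more)… 2296:Sat✓ 2304:Mon 2308:Sat✓ 2312:Thu 2316:Tue 2320:Sun 2324:Fri 2328:Wed 2332:Mon 2336:Sat✓ 2340:Thu 2344:Tue 2348:Sun
Saturday: 2240, 2268, 2296, 2308, 2336 → 5.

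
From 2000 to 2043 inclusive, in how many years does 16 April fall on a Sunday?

6

Track 16 April's weekday year by year (advancing +1, or +2 across a Feb 29):
  2000: Sun ✓  2001: Mon (+1)  2002: Tue (+1)  2003: Wed (+1)  2004: Fri (+2)
  2005: Sat (+1)  2006: Sun (+1) ✓  2007: Mon (+1)  2008: Wed (+2)  2009: Thu (+1)
  2010: Fri (+1)  2011: Sat (+1)  2012: Mon (+2)  2013: Tue (+1)  … (16 more years) …
  2030: Tue (+1)  2031: Wed (+1)  2032: Fri (+2)  2033: Sat (+1)  2034: Sun (+1) ✓
  2035: Mon (+1)  2036: Wed (+2)  2037: Thu (+1)  2038: Fri (+1)  2039: Sat (+1)
  2040: Mon (+2)  2041: Tue (+1)  2042: Wed (+1)  2043: Thu (+1)
Sunday years: 2000, 2006, 2017, 2023, 2028, 2034 — 6 in total.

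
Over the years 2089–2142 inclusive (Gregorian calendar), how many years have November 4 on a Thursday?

Track November 4's weekday year by year (advancing +1, or +2 across a Feb 29):
  2089: Fri  2090: Sat (+1)  2091: Sun (+1)  2092: Tue (+2)  2093: Wed (+1)
  2094: Thu (+1) ✓  2095: Fri (+1)  2096: Sun (+2)  2097: Mon (+1)  2098: Tue (+1)
  2099: Wed (+1)  2100: Thu (+1) ✓  2101: Fri (+1)  2102: Sat (+1)  … (26 more years) …
  2129: Fri (+1)  2130: Sat (+1)  2131: Sun (+1)  2132: Tue (+2)  2133: Wed (+1)
  2134: Thu (+1) ✓  2135: Fri (+1)  2136: Sun (+2)  2137: Mon (+1)  2138: Tue (+1)
  2139: Wed (+1)  2140: Fri (+2)  2141: Sat (+1)  2142: Sun (+1)
Thursday years: 2094, 2100, 2106, 2117, 2123, 2128, 2134 — 7 in total.

7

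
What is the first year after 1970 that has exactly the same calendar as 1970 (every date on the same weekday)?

1981

Two years share a calendar iff Jan 1 falls on the same weekday and both are leap or both are common. 1970: Jan 1 is Thursday, common year.
1971: Jan 1 Friday, common
1972: Jan 1 Saturday, leap
1973: Jan 1 Monday, common
1974: Jan 1 Tuesday, common
1975: Jan 1 Wednesday, common
1976: Jan 1 Thursday, leap
1977: Jan 1 Saturday, common
1978: Jan 1 Sunday, common
1979: Jan 1 Monday, common
1980: Jan 1 Tuesday, leap
1981: Jan 1 Thursday, common
1981 matches on both conditions.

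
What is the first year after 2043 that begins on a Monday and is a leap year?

2052

Jan 1 advances by 2 weekdays after a leap year and by 1 after a common year.
2043: Jan 1 is Thursday.
2044: Friday (leap)
2045: Sunday
2046: Monday
2047: Tuesday
2048: Wednesday (leap)
2049: Friday
2050: Saturday
2051: Sunday
2052: Monday (leap)
2052 begins on a Monday and is a leap year.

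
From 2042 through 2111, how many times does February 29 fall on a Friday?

3

Leap years in 2042–2111: 16 of them.
Feb 29 weekday advances by 5 (mod 7) from one leap year to the next four years later (or differs when a century non-leap intervenes).
Leap-day weekdays: 2044:Mon 2048:Sat 2052:Thu 2056:Tue 2060:Sun 2064:Fri✓ 2068:Wed 2072:Mon 2076:Sat 2080:Thu 2084:Tue 2088:Sun 2092:Fri✓ 2096:Wed 2104:Fri✓ 2108:Wed
Friday: 2064, 2092, 2104 → 3.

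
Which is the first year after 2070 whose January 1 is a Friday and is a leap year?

2072

Jan 1 advances by 2 weekdays after a leap year and by 1 after a common year.
2070: Jan 1 is Wednesday.
2071: Thursday
2072: Friday (leap)
2072 begins on a Friday and is a leap year.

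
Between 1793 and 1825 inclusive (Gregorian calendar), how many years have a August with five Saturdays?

August has 31 days; it has five Saturdays when Saturday falls among the first (month-length − 28) days — i.e. when August 1 is one of Saturday/Friday/Thursday.
August 1 by year: 1793:Thu✓ 1794:Fri✓ 1795:Sat✓ 1796:Mon 1797:Tue 1798:Wed 1799:Thu✓ 1800:Fri✓ 1801:Sat✓ 1802:Sun 1803:Mon 1804:Wed 1805:Thu✓ 1806:Fri✓ 1807:Sat✓ …(3 more)… 1811:Thu✓ 1812:Sat✓ 1813:Sun 1814:Mon 1815:Tue 1816:Thu✓ 1817:Fri✓ 1818:Sat✓ 1819:Sun 1820:Tue 1821:Wed 1822:Thu✓ 1823:Fri✓ 1824:Sun 1825:Mon
Years with five Saturdays: 1793, 1794, 1795, 1799, 1800, 1801, 1805, 1806, 1807, 1811, 1812, 1816, 1817, 1818, 1822, 1823 → 16.

16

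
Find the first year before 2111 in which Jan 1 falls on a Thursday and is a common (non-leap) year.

Jan 1 advances by 2 weekdays after a leap year and by 1 after a common year.
2111: Jan 1 is Thursday.
2110: Wednesday
2109: Tuesday
2108: Sunday (leap)
2107: Saturday
2106: Friday
2105: Thursday
2105 begins on a Thursday and is a common year.

2105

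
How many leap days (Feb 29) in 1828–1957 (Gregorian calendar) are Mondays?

Leap years in 1828–1957: 32 of them.
Feb 29 weekday advances by 5 (mod 7) from one leap year to the next four years later (or differs when a century non-leap intervenes).
Leap-day weekdays: 1828:Fri 1832:Wed 1836:Mon✓ 1840:Sat 1844:Thu 1848:Tue 1852:Sun 1856:Fri 1860:Wed 1864:Mon✓ 1868:Sat 1872:Thu 1876:Tue …(6 more)… 1908:Sat 1912:Thu 1916:Tue 1920:Sun 1924:Fri 1928:Wed 1932:Mon✓ 1936:Sat 1940:Thu 1944:Tue 1948:Sun 1952:Fri 1956:Wed
Monday: 1836, 1864, 1892, 1904, 1932 → 5.

5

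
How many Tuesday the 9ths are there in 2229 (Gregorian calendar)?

Check the 9th of each month of 2229: Jan 9: Fri, Feb 9: Mon, Mar 9: Mon, Apr 9: Thu, May 9: Sat, Jun 9: Tue, Jul 9: Thu, Aug 9: Sun, Sep 9: Wed, Oct 9: Fri, Nov 9: Mon, Dec 9: Wed.
Tuesday occurs in June — 1 month.

1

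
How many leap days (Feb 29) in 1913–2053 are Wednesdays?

Leap years in 1913–2053: 35 of them.
Feb 29 weekday advances by 5 (mod 7) from one leap year to the next four years later (or differs when a century non-leap intervenes).
Leap-day weekdays: 1916:Tue 1920:Sun 1924:Fri 1928:Wed✓ 1932:Mon 1936:Sat 1940:Thu 1944:Tue 1948:Sun 1952:Fri 1956:Wed✓ 1960:Mon 1964:Sat …(9 more)… 2004:Sun 2008:Fri 2012:Wed✓ 2016:Mon 2020:Sat 2024:Thu 2028:Tue 2032:Sun 2036:Fri 2040:Wed✓ 2044:Mon 2048:Sat 2052:Thu
Wednesday: 1928, 1956, 1984, 2012, 2040 → 5.

5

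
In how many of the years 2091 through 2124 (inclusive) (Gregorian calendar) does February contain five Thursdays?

1

February has 28 days (29 in leap years); it has five Thursdays when Thursday falls among the first (month-length − 28) days — i.e. when February 1 is Thursday in a leap year (never in a common year).
February 1 by year: 2091:Thu 2092:Fri 2093:Sun 2094:Mon 2095:Tue 2096:Wed 2097:Fri 2098:Sat 2099:Sun 2100:Mon 2101:Tue 2102:Wed 2103:Thu 2104:Fri 2105:Sun …(4 more)… 2110:Sat 2111:Sun 2112:Mon 2113:Wed 2114:Thu 2115:Fri 2116:Sat 2117:Mon 2118:Tue 2119:Wed 2120:Thu✓ 2121:Sat 2122:Sun 2123:Mon 2124:Tue
Years with five Thursdays: 2120 → 1.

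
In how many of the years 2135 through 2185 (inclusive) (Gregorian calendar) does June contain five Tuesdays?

June has 30 days; it has five Tuesdays when Tuesday falls among the first (month-length − 28) days — i.e. when June 1 is one of Tuesday/Monday.
June 1 by year: 2135:Wed 2136:Fri 2137:Sat 2138:Sun 2139:Mon✓ 2140:Wed 2141:Thu 2142:Fri 2143:Sat 2144:Mon✓ 2145:Tue✓ 2146:Wed 2147:Thu 2148:Sat 2149:Sun …(21 more)… 2171:Sat 2172:Mon✓ 2173:Tue✓ 2174:Wed 2175:Thu 2176:Sat 2177:Sun 2178:Mon✓ 2179:Tue✓ 2180:Thu 2181:Fri 2182:Sat 2183:Sun 2184:Tue✓ 2185:Wed
Years with five Tuesdays: 2139, 2144, 2145, 2150, 2151, 2156, 2161, 2162, 2167, 2172, 2173, 2178, 2179, 2184 → 14.

14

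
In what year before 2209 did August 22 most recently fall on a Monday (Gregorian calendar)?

2208

From one year to the next, a fixed date's weekday advances by 1, or by 2 when a Feb 29 lies between the two dates.
2209: August 22 is Tuesday.
2208: Monday (−1)
August 22 falls on a Monday in 2208.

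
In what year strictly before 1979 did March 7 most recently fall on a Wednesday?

1973

From one year to the next, a fixed date's weekday advances by 1, or by 2 when a Feb 29 lies between the two dates.
1979: March 7 is Wednesday.
1978: Tuesday (−1)
1977: Monday (−1)
1976: Sunday (−1)
1975: Friday (−2)
1974: Thursday (−1)
1973: Wednesday (−1)
March 7 falls on a Wednesday in 1973.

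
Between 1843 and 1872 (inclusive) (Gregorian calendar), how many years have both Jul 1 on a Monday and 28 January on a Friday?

Check each year's weekday for Jul 1 and 28 January:
  1843: Sat/Sat  1844: Mon/Sun  1845: Tue/Tue  1846: Wed/Wed  1847: Thu/Thu  1848: Sat/Fri  1849: Sun/Sun  1850: Mon/Mon  1851: Tue/Tue  1852: Thu/Wed  1853: Fri/Fri  1854: Sat/Sat  1855: Sun/Sun  1856: Tue/Mon  1857: Wed/Wed  1858: Thu/Thu  1859: Fri/Fri  1860: Sun/Sat  1861: Mon/Mon  1862: Tue/Tue  1863: Wed/Wed  1864: Fri/Thu  1865: Sat/Sat  1866: Sun/Sun  1867: Mon/Mon  1868: Wed/Tue  1869: Thu/Thu  1870: Fri/Fri  1871: Sat/Sat  1872: Mon/Sun
Both conditions hold in: no year — 0.

0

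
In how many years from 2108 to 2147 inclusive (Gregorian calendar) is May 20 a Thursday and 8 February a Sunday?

Check each year's weekday for May 20 and 8 February:
  2108: Sun/Wed  2109: Mon/Fri  2110: Tue/Sat  2111: Wed/Sun  2112: Fri/Mon  2113: Sat/Wed  2114: Sun/Thu  2115: Mon/Fri  2116: Wed/Sat  2117: Thu/Mon  2118: Fri/Tue  2119: Sat/Wed  2120: Mon/Thu  2121: Tue/Sat  …(12 more)…  2134: Thu/Mon  2135: Fri/Tue  2136: Sun/Wed  2137: Mon/Fri  2138: Tue/Sat  2139: Wed/Sun  2140: Fri/Mon  2141: Sat/Wed  2142: Sun/Thu  2143: Mon/Fri  2144: Wed/Sat  2145: Thu/Mon  2146: Fri/Tue  2147: Sat/Wed
Both conditions hold in: 2128 — 1.

1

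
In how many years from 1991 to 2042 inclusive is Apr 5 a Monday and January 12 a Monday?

2

Check each year's weekday for Apr 5 and January 12:
  1991: Fri/Sat  1992: Sun/Sun  1993: Mon/Tue  1994: Tue/Wed  1995: Wed/Thu  1996: Fri/Fri  1997: Sat/Sun  1998: Sun/Mon  1999: Mon/Tue  2000: Wed/Wed  2001: Thu/Fri  2002: Fri/Sat  2003: Sat/Sun  2004: Mon/Mon ✓  …(24 more)…  2029: Thu/Fri  2030: Fri/Sat  2031: Sat/Sun  2032: Mon/Mon ✓  2033: Tue/Wed  2034: Wed/Thu  2035: Thu/Fri  2036: Sat/Sat  2037: Sun/Mon  2038: Mon/Tue  2039: Tue/Wed  2040: Thu/Thu  2041: Fri/Sat  2042: Sat/Sun
Both conditions hold in: 2004, 2032 — 2.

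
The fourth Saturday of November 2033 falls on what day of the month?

November 1, 2033 is a Tuesday, so the first Saturday is the 5th.
The fourth Saturday is 5 + 21 = 26.

26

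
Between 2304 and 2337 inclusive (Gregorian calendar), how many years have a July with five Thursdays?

July has 31 days; it has five Thursdays when Thursday falls among the first (month-length − 28) days — i.e. when July 1 is one of Thursday/Wednesday/Tuesday.
July 1 by year: 2304:Fri 2305:Sat 2306:Sun 2307:Mon 2308:Wed✓ 2309:Thu✓ 2310:Fri 2311:Sat 2312:Mon 2313:Tue✓ 2314:Wed✓ 2315:Thu✓ 2316:Sat 2317:Sun 2318:Mon …(4 more)… 2323:Sun 2324:Tue✓ 2325:Wed✓ 2326:Thu✓ 2327:Fri 2328:Sun 2329:Mon 2330:Tue✓ 2331:Wed✓ 2332:Fri 2333:Sat 2334:Sun 2335:Mon 2336:Wed✓ 2337:Thu✓
Years with five Thursdays: 2308, 2309, 2313, 2314, 2315, 2319, 2320, 2324, 2325, 2326, 2330, 2331, 2336, 2337 → 14.

14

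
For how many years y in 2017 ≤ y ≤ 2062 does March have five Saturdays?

March has 31 days; it has five Saturdays when Saturday falls among the first (month-length − 28) days — i.e. when March 1 is one of Saturday/Friday/Thursday.
March 1 by year: 2017:Wed 2018:Thu✓ 2019:Fri✓ 2020:Sun 2021:Mon 2022:Tue 2023:Wed 2024:Fri✓ 2025:Sat✓ 2026:Sun 2027:Mon 2028:Wed 2029:Thu✓ 2030:Fri✓ 2031:Sat✓ …(16 more)… 2048:Sun 2049:Mon 2050:Tue 2051:Wed 2052:Fri✓ 2053:Sat✓ 2054:Sun 2055:Mon 2056:Wed 2057:Thu✓ 2058:Fri✓ 2059:Sat✓ 2060:Mon 2061:Tue 2062:Wed
Years with five Saturdays: 2018, 2019, 2024, 2025, 2029, 2030, 2031, 2035, 2036, 2040, 2041, 2042, 2046, 2047, 2052, 2053, 2057, 2058, 2059 → 19.

19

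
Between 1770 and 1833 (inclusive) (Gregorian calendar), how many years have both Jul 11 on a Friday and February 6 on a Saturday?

Check each year's weekday for Jul 11 and February 6:
  1770: Wed/Tue  1771: Thu/Wed  1772: Sat/Thu  1773: Sun/Sat  1774: Mon/Sun  1775: Tue/Mon  1776: Thu/Tue  1777: Fri/Thu  1778: Sat/Fri  1779: Sun/Sat  1780: Tue/Sun  1781: Wed/Tue  1782: Thu/Wed  1783: Fri/Thu  …(36 more)…  1820: Tue/Sun  1821: Wed/Tue  1822: Thu/Wed  1823: Fri/Thu  1824: Sun/Fri  1825: Mon/Sun  1826: Tue/Mon  1827: Wed/Tue  1828: Fri/Wed  1829: Sat/Fri  1830: Sun/Sat  1831: Mon/Sun  1832: Wed/Mon  1833: Thu/Wed
Both conditions hold in: no year — 0.

0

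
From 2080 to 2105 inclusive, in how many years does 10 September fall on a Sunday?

3

Track 10 September's weekday year by year (advancing +1, or +2 across a Feb 29):
  2080: Tue  2081: Wed (+1)  2082: Thu (+1)  2083: Fri (+1)  2084: Sun (+2) ✓
  2085: Mon (+1)  2086: Tue (+1)  2087: Wed (+1)  2088: Fri (+2)  2089: Sat (+1)
  2090: Sun (+1) ✓  2091: Mon (+1)  2092: Wed (+2)  2093: Thu (+1)  2094: Fri (+1)
  2095: Sat (+1)  2096: Mon (+2)  2097: Tue (+1)  2098: Wed (+1)  2099: Thu (+1)
  2100: Fri (+1)  2101: Sat (+1)  2102: Sun (+1) ✓  2103: Mon (+1)  2104: Wed (+2)
  2105: Thu (+1)
Sunday years: 2084, 2090, 2102 — 3 in total.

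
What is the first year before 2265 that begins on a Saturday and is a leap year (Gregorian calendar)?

Jan 1 advances by 2 weekdays after a leap year and by 1 after a common year.
2265: Jan 1 is Sunday.
2264: Friday (leap)
2263: Thursday
2262: Wednesday
2261: Tuesday
2260: Sunday (leap)
2259: Saturday
2258: Friday
2257: Thursday
2256: Tuesday (leap)
2255: Monday
2254: Sunday
2253: Saturday
2252: Thursday (leap)
2251: Wednesday
2250: Tuesday
2249: Monday
2248: Saturday (leap)
2248 begins on a Saturday and is a leap year.

2248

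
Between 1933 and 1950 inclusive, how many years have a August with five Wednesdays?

8

August has 31 days; it has five Wednesdays when Wednesday falls among the first (month-length − 28) days — i.e. when August 1 is one of Wednesday/Tuesday/Monday.
August 1 by year: 1933:Tue✓ 1934:Wed✓ 1935:Thu 1936:Sat 1937:Sun 1938:Mon✓ 1939:Tue✓ 1940:Thu 1941:Fri 1942:Sat 1943:Sun 1944:Tue✓ 1945:Wed✓ 1946:Thu 1947:Fri 1948:Sun 1949:Mon✓ 1950:Tue✓
Years with five Wednesdays: 1933, 1934, 1938, 1939, 1944, 1945, 1949, 1950 → 8.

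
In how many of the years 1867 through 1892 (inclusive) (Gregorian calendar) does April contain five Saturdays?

7

April has 30 days; it has five Saturdays when Saturday falls among the first (month-length − 28) days — i.e. when April 1 is one of Saturday/Friday.
April 1 by year: 1867:Mon 1868:Wed 1869:Thu 1870:Fri✓ 1871:Sat✓ 1872:Mon 1873:Tue 1874:Wed 1875:Thu 1876:Sat✓ 1877:Sun 1878:Mon 1879:Tue 1880:Thu 1881:Fri✓ 1882:Sat✓ 1883:Sun 1884:Tue 1885:Wed 1886:Thu 1887:Fri✓ 1888:Sun 1889:Mon 1890:Tue 1891:Wed 1892:Fri✓
Years with five Saturdays: 1870, 1871, 1876, 1881, 1882, 1887, 1892 → 7.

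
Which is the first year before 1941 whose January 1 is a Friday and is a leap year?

Jan 1 advances by 2 weekdays after a leap year and by 1 after a common year.
1941: Jan 1 is Wednesday.
1940: Monday (leap)
1939: Sunday
1938: Saturday
1937: Friday
1936: Wednesday (leap)
1935: Tuesday
1934: Monday
1933: Sunday
1932: Friday (leap)
1932 begins on a Friday and is a leap year.

1932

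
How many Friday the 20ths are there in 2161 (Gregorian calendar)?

Check the 20th of each month of 2161: Jan 20: Tue, Feb 20: Fri, Mar 20: Fri, Apr 20: Mon, May 20: Wed, Jun 20: Sat, Jul 20: Mon, Aug 20: Thu, Sep 20: Sun, Oct 20: Tue, Nov 20: Fri, Dec 20: Sun.
Friday occurs in February, March, November — 3 months.

3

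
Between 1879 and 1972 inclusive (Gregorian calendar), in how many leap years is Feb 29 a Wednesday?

3

Leap years in 1879–1972: 23 of them.
Feb 29 weekday advances by 5 (mod 7) from one leap year to the next four years later (or differs when a century non-leap intervenes).
Leap-day weekdays: 1880:Sun 1884:Fri 1888:Wed✓ 1892:Mon 1896:Sat 1904:Mon 1908:Sat 1912:Thu 1916:Tue 1920:Sun 1924:Fri 1928:Wed✓ 1932:Mon 1936:Sat 1940:Thu 1944:Tue 1948:Sun 1952:Fri 1956:Wed✓ 1960:Mon 1964:Sat 1968:Thu 1972:Tue
Wednesday: 1888, 1928, 1956 → 3.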